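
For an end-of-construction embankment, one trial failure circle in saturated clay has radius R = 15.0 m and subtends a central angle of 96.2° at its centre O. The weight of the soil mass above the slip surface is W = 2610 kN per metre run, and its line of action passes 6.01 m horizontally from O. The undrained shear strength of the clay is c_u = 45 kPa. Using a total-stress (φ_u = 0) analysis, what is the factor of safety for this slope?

FS = 1.08

Taking moments about the centre O, the resisting moment is provided by the undrained shear strength acting along the arc:
Arc length L_a = R·θ = 15.0·(96.2°·π/180) = 15.0·1.6790 = 25.19 m
M_R = c_u·L_a·R = 45·25.19·15.0 = 16999.9 kN·m/m
M_D = W·d = 2610·6.01 = 15686.1 kN·m/m
FS = M_R / M_D = 16999.9 / 15686.1 = 1.084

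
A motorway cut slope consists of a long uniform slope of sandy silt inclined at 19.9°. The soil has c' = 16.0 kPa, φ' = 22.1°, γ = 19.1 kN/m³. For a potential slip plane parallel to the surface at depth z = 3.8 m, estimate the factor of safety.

For an infinite slope with a slip plane parallel to the surface (no pore pressure): FS = [c' + γz cos²β tanφ'] / [γz sinβ cosβ].
γz = 19.1·3.8 = 72.58 kN/m²
Numerator = 16.0 + 72.58·cos²19.9°·tan22.1° = 16.0 + 72.58·0.8841·0.4061 = 42.057 kPa
Denominator = 72.58·sin19.9°·cos19.9° = 72.58·0.3404·0.9403 = 23.230 kPa
FS = 42.057 / 23.230 = 1.810

FS = 1.81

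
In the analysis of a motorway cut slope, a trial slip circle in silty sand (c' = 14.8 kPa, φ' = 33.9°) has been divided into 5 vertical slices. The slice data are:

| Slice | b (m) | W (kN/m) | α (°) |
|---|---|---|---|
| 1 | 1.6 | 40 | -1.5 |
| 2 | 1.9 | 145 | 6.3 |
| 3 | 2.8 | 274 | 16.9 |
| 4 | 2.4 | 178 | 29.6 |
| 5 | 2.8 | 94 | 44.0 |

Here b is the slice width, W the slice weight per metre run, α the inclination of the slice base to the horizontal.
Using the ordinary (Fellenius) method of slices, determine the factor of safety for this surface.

FS = 2.60

Ordinary method of slices: FS = Σ[c'·Δl_i + (W_i cosα_i)·tanφ'] / Σ W_i sinα_i, with Δl_i = b_i / cosα_i.
Slice 1: Δl = 1.6/cos(-1.5°) = 1.601 m; N'_1 = 40·cos(-1.5°) = 40.0; c'Δl = 23.69; W sinα = -1.0
Slice 2: Δl = 1.9/cos6.3° = 1.912 m; N'_2 = 145·cos6.3° = 144.1; c'Δl = 28.29; W sinα = 15.9
Slice 3: Δl = 2.8/cos16.9° = 2.926 m; N'_3 = 274·cos16.9° = 262.2; c'Δl = 43.31; W sinα = 79.7
Slice 4: Δl = 2.4/cos29.6° = 2.760 m; N'_4 = 178·cos29.6° = 154.8; c'Δl = 40.85; W sinα = 87.9
Slice 5: Δl = 2.8/cos44.0° = 3.892 m; N'_5 = 94·cos44.0° = 67.6; c'Δl = 57.61; W sinα = 65.3
Σc'Δl = 193.7 kN/m; ΣN' = 668.7 kN/m; ΣW sinα = 247.7 kN/m
Resisting = 193.7 + 668.7·tan33.9° = 193.7 + 449.3 = 643.1 kN/m
FS = 643.1 / 247.7 = 2.596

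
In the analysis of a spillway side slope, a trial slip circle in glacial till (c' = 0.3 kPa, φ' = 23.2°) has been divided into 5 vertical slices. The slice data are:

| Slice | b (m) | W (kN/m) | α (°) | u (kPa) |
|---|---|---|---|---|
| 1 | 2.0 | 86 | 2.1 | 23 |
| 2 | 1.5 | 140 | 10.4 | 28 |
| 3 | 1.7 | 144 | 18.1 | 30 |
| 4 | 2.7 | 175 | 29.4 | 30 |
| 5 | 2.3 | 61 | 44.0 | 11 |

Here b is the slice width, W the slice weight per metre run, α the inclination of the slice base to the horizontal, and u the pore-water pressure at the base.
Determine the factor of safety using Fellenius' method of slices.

FS = 0.63

Ordinary method of slices: FS = Σ[c'·Δl_i + (W_i cosα_i − u_i·Δl_i)·tanφ'] / Σ W_i sinα_i, with Δl_i = b_i / cosα_i.
Slice 1: Δl = 2.0/cos2.1° = 2.001 m; N'_1 = 86·cos2.1° − 23·2.001 = 39.9; c'Δl = 0.60; W sinα = 3.2
Slice 2: Δl = 1.5/cos10.4° = 1.525 m; N'_2 = 140·cos10.4° − 28·1.525 = 95.0; c'Δl = 0.46; W sinα = 25.3
Slice 3: Δl = 1.7/cos18.1° = 1.789 m; N'_3 = 144·cos18.1° − 30·1.789 = 83.2; c'Δl = 0.54; W sinα = 44.7
Slice 4: Δl = 2.7/cos29.4° = 3.099 m; N'_4 = 175·cos29.4° − 30·3.099 = 59.5; c'Δl = 0.93; W sinα = 85.9
Slice 5: Δl = 2.3/cos44.0° = 3.197 m; N'_5 = 61·cos44.0° − 11·3.197 = 8.7; c'Δl = 0.96; W sinα = 42.4
Σc'Δl = 3.5 kN/m; ΣN' = 286.3 kN/m; ΣW sinα = 201.4 kN/m
Resisting = 3.5 + 286.3·tan23.2° = 3.5 + 122.7 = 126.2 kN/m
FS = 126.2 / 201.4 = 0.626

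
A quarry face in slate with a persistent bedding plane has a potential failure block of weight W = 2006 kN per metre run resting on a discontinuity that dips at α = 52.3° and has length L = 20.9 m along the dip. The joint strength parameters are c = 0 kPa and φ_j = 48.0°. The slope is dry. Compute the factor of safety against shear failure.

FS = 0.86

Resolving the block weight along and normal to the plane and applying the Mohr–Coulomb strength on the joint:
N' = W cosα = 2006·cos52.3° = 1226.7 kN/m
Driving force T = W sinα = 2006·sin52.3° = 1587.2 kN/m
Resisting force R = c·L + N'·tanφ_j = 0·20.9 + 1226.7·tan48.0° = 0.0 + 1362.4 = 1362.4 kN/m
FS = R / T = 1362.4 / 1587.2 = 0.858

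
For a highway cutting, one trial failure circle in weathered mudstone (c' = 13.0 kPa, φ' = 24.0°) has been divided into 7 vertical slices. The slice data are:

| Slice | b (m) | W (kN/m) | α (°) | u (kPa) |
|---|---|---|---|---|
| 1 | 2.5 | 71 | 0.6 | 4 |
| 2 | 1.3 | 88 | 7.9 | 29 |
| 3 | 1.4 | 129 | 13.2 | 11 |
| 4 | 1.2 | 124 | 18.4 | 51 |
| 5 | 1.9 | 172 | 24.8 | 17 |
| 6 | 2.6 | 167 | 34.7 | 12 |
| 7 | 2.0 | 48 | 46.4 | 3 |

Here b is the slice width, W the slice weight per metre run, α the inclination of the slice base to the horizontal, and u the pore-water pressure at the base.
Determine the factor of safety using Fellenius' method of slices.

Ordinary method of slices: FS = Σ[c'·Δl_i + (W_i cosα_i − u_i·Δl_i)·tanφ'] / Σ W_i sinα_i, with Δl_i = b_i / cosα_i.
Slice 1: Δl = 2.5/cos0.6° = 2.500 m; N'_1 = 71·cos0.6° − 4·2.500 = 61.0; c'Δl = 32.50; W sinα = 0.7
Slice 2: Δl = 1.3/cos7.9° = 1.312 m; N'_2 = 88·cos7.9° − 29·1.312 = 49.1; c'Δl = 17.06; W sinα = 12.1
Slice 3: Δl = 1.4/cos13.2° = 1.438 m; N'_3 = 129·cos13.2° − 11·1.438 = 109.8; c'Δl = 18.69; W sinα = 29.5
Slice 4: Δl = 1.2/cos18.4° = 1.265 m; N'_4 = 124·cos18.4° − 51·1.265 = 53.2; c'Δl = 16.44; W sinα = 39.1
Slice 5: Δl = 1.9/cos24.8° = 2.093 m; N'_5 = 172·cos24.8° − 17·2.093 = 120.6; c'Δl = 27.21; W sinα = 72.1
Slice 6: Δl = 2.6/cos34.7° = 3.162 m; N'_6 = 167·cos34.7° − 12·3.162 = 99.3; c'Δl = 41.11; W sinα = 95.1
Slice 7: Δl = 2.0/cos46.4° = 2.900 m; N'_7 = 48·cos46.4° − 3·2.900 = 24.4; c'Δl = 37.70; W sinα = 34.8
Σc'Δl = 190.7 kN/m; ΣN' = 517.3 kN/m; ΣW sinα = 283.4 kN/m
Resisting = 190.7 + 517.3·tan24.0° = 190.7 + 230.3 = 421.1 kN/m
FS = 421.1 / 283.4 = 1.486

FS = 1.49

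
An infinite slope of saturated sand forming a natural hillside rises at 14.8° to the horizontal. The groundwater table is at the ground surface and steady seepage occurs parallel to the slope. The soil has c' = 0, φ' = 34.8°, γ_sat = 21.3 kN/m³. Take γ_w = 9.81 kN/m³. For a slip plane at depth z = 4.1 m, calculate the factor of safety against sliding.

With seepage parallel to the slope and the water table at the surface, the effective normal stress on the slip plane uses the buoyant unit weight γ' = γ_sat − γ_w while the driving shear stress uses γ_sat:
FS = [c' + γ' z cos²β tanφ'] / [γ_sat z sinβ cosβ]
(For c' = 0 this reduces to FS = (γ'/γ_sat)·tanφ'/tanβ.)
γ' = 21.3 − 9.81 = 11.49 kN/m³
Numerator = 0.0 + 11.49·4.1·cos²14.8°·tan34.8° = 0.0 + 11.49·4.1·0.9347·0.6950 = 30.605 kPa
Denominator = 21.3·4.1·sin14.8°·cos14.8° = 21.3·4.1·0.2554·0.9668 = 21.568 kPa
FS = 30.605 / 21.568 = 1.419

FS = 1.42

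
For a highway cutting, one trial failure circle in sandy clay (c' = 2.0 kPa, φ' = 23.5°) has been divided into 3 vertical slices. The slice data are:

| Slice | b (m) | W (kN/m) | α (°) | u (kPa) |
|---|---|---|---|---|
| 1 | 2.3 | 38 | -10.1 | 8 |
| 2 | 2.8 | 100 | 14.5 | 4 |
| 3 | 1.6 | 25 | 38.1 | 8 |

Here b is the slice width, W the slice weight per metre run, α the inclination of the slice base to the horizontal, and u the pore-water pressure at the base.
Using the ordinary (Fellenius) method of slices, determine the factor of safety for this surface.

Ordinary method of slices: FS = Σ[c'·Δl_i + (W_i cosα_i − u_i·Δl_i)·tanφ'] / Σ W_i sinα_i, with Δl_i = b_i / cosα_i.
Slice 1: Δl = 2.3/cos(-10.1°) = 2.336 m; N'_1 = 38·cos(-10.1°) − 8·2.336 = 18.7; c'Δl = 4.67; W sinα = -6.7
Slice 2: Δl = 2.8/cos14.5° = 2.892 m; N'_2 = 100·cos14.5° − 4·2.892 = 85.2; c'Δl = 5.78; W sinα = 25.0
Slice 3: Δl = 1.6/cos38.1° = 2.033 m; N'_3 = 25·cos38.1° − 8·2.033 = 3.4; c'Δl = 4.07; W sinα = 15.4
Σc'Δl = 14.5 kN/m; ΣN' = 107.4 kN/m; ΣW sinα = 33.8 kN/m
Resisting = 14.5 + 107.4·tan23.5° = 14.5 + 46.7 = 61.2 kN/m
FS = 61.2 / 33.8 = 1.811

FS = 1.81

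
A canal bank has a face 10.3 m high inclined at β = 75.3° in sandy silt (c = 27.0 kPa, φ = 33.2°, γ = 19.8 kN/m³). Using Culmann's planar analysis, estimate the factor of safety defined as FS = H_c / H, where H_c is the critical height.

H_c = (4c/γ) · sinβ cosφ / [1 − cos(β − φ)]
    = (4·27.0/19.8) · sin75.3°·cos33.2° / [1 − cos42.1°]
    = 5.455 · 0.8094 / 0.2580 = 17.11 m
FS = H_c / H = 17.11 / 10.3 = 1.661

FS = 1.66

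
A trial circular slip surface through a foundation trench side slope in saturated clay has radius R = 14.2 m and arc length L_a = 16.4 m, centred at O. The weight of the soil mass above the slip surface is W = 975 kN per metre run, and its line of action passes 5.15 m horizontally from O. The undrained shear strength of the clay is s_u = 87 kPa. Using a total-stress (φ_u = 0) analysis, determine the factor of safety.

Taking moments about the centre O, the resisting moment is provided by the undrained shear strength acting along the arc:
M_R = s_u·L_a·R = 87·16.40·14.2 = 20260.6 kN·m/m
M_D = W·d = 975·5.15 = 5021.2 kN·m/m
FS = M_R / M_D = 20260.6 / 5021.2 = 4.035

FS = 4.03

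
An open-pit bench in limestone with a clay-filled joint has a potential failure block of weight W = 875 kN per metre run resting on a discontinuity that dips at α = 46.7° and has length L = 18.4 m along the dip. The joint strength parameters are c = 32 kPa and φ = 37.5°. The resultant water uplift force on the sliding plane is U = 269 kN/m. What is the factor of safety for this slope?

Resolving the block weight along and normal to the plane and applying the Mohr–Coulomb strength on the joint:
N' = W cosα − U = 875·cos46.7° − 269 = 331.1 kN/m
Driving force T = W sinα = 875·sin46.7° = 636.8 kN/m
Resisting force R = c·L + N'·tanφ = 32·18.4 + 331.1·tan37.5° = 588.8 + 254.1 = 842.9 kN/m
FS = R / T = 842.9 / 636.8 = 1.324

FS = 1.32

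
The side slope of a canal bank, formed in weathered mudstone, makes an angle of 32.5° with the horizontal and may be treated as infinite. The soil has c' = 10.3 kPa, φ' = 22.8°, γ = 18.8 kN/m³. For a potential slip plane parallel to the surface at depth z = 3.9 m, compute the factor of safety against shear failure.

For an infinite slope with a slip plane parallel to the surface (no pore pressure): FS = [c' + γz cos²β tanφ'] / [γz sinβ cosβ].
γz = 18.8·3.9 = 73.32 kN/m²
Numerator = 10.3 + 73.32·cos²32.5°·tan22.8° = 10.3 + 73.32·0.7113·0.4204 = 32.223 kPa
Denominator = 73.32·sin32.5°·cos32.5° = 73.32·0.5373·0.8434 = 33.225 kPa
FS = 32.223 / 33.225 = 0.970

FS = 0.97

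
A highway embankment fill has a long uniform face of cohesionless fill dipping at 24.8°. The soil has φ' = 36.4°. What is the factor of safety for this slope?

FS = 1.60

For a dry cohesionless infinite slope the factor of safety is FS = tanφ' / tanβ.
FS = tan36.4° / tan24.8° = 0.7373 / 0.4621 = 1.596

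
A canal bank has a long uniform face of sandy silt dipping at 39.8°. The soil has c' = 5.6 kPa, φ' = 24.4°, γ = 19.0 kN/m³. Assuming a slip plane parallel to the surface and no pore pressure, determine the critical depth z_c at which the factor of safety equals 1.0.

z_c = 1.32 m

Setting FS = 1.00 in FS = [c' + γz cos²β tanφ'] / [γz sinβ cosβ] and solving for z:
z = c' / [γ cosβ (FS·sinβ − cosβ·tanφ')]
  = 5.6 / [19.0·cos39.8°·(1.00·sin39.8° − cos39.8°·tan24.4°)]
  = 5.6 / [19.0·0.7683·(1.00·0.6401 − 0.7683·0.4536)]
  = 5.6 / 4.2566 = 1.316 m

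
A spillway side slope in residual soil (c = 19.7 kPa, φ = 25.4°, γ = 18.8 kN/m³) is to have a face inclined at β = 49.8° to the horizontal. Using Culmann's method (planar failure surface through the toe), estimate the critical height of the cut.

Culmann's analysis gives the critical failure plane at α_cr = (β + φ)/2 = (49.8 + 25.4)/2 = 37.6°, and the critical height
H_c = (4c/γ) · sinβ cosφ / [1 − cos(β − φ)]
    = (4·19.7/18.8) · sin49.8°·cos25.4° / [1 − cos(24.4°)]
    = 4.191 · 0.7638·0.9033 / [1 − 0.9107]
    = 4.191 · 0.6900 / 0.0893
    = 32.38 m

H_c = 32.38 m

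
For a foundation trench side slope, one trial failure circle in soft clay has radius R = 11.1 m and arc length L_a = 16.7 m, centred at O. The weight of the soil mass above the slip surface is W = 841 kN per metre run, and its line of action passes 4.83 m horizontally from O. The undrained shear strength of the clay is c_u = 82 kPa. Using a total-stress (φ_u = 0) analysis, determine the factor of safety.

FS = 3.74

Taking moments about the centre O, the resisting moment is provided by the undrained shear strength acting along the arc:
M_R = c_u·L_a·R = 82·16.70·11.1 = 15200.3 kN·m/m
M_D = W·d = 841·4.83 = 4062.0 kN·m/m
FS = M_R / M_D = 15200.3 / 4062.0 = 3.742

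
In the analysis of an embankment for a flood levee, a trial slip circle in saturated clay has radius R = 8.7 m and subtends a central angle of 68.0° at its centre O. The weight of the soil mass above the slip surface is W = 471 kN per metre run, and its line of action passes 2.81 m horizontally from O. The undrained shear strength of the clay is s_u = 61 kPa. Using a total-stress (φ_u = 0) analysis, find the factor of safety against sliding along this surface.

Taking moments about the centre O, the resisting moment is provided by the undrained shear strength acting along the arc:
Arc length L_a = R·θ = 8.7·(68.0°·π/180) = 8.7·1.1868 = 10.33 m
M_R = s_u·L_a·R = 61·10.33·8.7 = 5479.7 kN·m/m
M_D = W·d = 471·2.81 = 1323.5 kN·m/m
FS = M_R / M_D = 5479.7 / 1323.5 = 4.140

FS = 4.14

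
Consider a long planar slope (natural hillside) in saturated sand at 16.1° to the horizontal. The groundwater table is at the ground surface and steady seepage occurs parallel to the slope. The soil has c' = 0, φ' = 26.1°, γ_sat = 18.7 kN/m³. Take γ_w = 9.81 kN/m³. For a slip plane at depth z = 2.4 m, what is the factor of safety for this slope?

With seepage parallel to the slope and the water table at the surface, the effective normal stress on the slip plane uses the buoyant unit weight γ' = γ_sat − γ_w while the driving shear stress uses γ_sat:
FS = [c' + γ' z cos²β tanφ'] / [γ_sat z sinβ cosβ]
(For c' = 0 this reduces to FS = (γ'/γ_sat)·tanφ'/tanβ.)
γ' = 18.7 − 9.81 = 8.89 kN/m³
Numerator = 0.0 + 8.89·2.4·cos²16.1°·tan26.1° = 0.0 + 8.89·2.4·0.9231·0.4899 = 9.649 kPa
Denominator = 18.7·2.4·sin16.1°·cos16.1° = 18.7·2.4·0.2773·0.9608 = 11.958 kPa
FS = 9.649 / 11.958 = 0.807

FS = 0.81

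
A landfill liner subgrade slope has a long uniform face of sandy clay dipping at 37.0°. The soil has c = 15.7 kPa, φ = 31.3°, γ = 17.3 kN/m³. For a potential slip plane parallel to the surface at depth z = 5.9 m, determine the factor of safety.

FS = 1.13

For an infinite slope with a slip plane parallel to the surface (no pore pressure): FS = [c + γz cos²β tanφ] / [γz sinβ cosβ].
γz = 17.3·5.9 = 102.07 kN/m²
Numerator = 15.7 + 102.07·cos²37.0°·tan31.3° = 15.7 + 102.07·0.6378·0.6080 = 55.283 kPa
Denominator = 102.07·sin37.0°·cos37.0° = 102.07·0.6018·0.7986 = 49.058 kPa
FS = 55.283 / 49.058 = 1.127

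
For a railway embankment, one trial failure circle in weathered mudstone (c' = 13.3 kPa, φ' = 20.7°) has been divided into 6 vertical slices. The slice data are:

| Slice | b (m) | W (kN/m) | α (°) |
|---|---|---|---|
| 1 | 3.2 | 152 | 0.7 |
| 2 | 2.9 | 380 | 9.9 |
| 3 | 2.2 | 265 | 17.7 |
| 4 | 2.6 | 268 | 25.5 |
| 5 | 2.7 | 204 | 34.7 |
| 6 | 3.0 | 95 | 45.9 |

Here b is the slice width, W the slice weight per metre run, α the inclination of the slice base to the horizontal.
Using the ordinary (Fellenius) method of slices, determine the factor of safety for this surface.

Ordinary method of slices: FS = Σ[c'·Δl_i + (W_i cosα_i)·tanφ'] / Σ W_i sinα_i, with Δl_i = b_i / cosα_i.
Slice 1: Δl = 3.2/cos0.7° = 3.200 m; N'_1 = 152·cos0.7° = 152.0; c'Δl = 42.56; W sinα = 1.9
Slice 2: Δl = 2.9/cos9.9° = 2.944 m; N'_2 = 380·cos9.9° = 374.3; c'Δl = 39.15; W sinα = 65.3
Slice 3: Δl = 2.2/cos17.7° = 2.309 m; N'_3 = 265·cos17.7° = 252.5; c'Δl = 30.71; W sinα = 80.6
Slice 4: Δl = 2.6/cos25.5° = 2.881 m; N'_4 = 268·cos25.5° = 241.9; c'Δl = 38.31; W sinα = 115.4
Slice 5: Δl = 2.7/cos34.7° = 3.284 m; N'_5 = 204·cos34.7° = 167.7; c'Δl = 43.68; W sinα = 116.1
Slice 6: Δl = 3.0/cos45.9° = 4.311 m; N'_6 = 95·cos45.9° = 66.1; c'Δl = 57.33; W sinα = 68.2
Σc'Δl = 251.8 kN/m; ΣN' = 1254.5 kN/m; ΣW sinα = 447.5 kN/m
Resisting = 251.8 + 1254.5·tan20.7° = 251.8 + 474.0 = 725.8 kN/m
FS = 725.8 / 447.5 = 1.622

FS = 1.62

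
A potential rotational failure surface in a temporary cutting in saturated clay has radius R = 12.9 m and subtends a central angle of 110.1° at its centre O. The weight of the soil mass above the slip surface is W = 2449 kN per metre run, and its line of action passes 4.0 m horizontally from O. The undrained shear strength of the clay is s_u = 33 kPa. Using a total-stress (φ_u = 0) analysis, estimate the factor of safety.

FS = 1.08

Taking moments about the centre O, the resisting moment is provided by the undrained shear strength acting along the arc:
Arc length L_a = R·θ = 12.9·(110.1°·π/180) = 12.9·1.9216 = 24.79 m
M_R = s_u·L_a·R = 33·24.79·12.9 = 10552.6 kN·m/m
M_D = W·d = 2449·4.0 = 9796.0 kN·m/m
FS = M_R / M_D = 10552.6 / 9796.0 = 1.077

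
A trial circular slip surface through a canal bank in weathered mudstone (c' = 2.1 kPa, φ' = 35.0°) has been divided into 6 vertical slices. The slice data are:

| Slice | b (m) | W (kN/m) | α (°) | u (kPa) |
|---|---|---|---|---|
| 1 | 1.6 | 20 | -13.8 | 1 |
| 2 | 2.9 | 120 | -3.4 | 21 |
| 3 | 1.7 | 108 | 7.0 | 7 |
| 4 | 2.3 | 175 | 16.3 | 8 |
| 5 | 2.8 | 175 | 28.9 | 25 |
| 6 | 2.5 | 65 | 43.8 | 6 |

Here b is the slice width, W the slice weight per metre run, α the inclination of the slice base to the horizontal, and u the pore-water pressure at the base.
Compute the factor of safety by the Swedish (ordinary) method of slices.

FS = 1.81

Ordinary method of slices: FS = Σ[c'·Δl_i + (W_i cosα_i − u_i·Δl_i)·tanφ'] / Σ W_i sinα_i, with Δl_i = b_i / cosα_i.
Slice 1: Δl = 1.6/cos(-13.8°) = 1.648 m; N'_1 = 20·cos(-13.8°) − 1·1.648 = 17.8; c'Δl = 3.46; W sinα = -4.8
Slice 2: Δl = 2.9/cos(-3.4°) = 2.905 m; N'_2 = 120·cos(-3.4°) − 21·2.905 = 58.8; c'Δl = 6.10; W sinα = -7.1
Slice 3: Δl = 1.7/cos7.0° = 1.713 m; N'_3 = 108·cos7.0° − 7·1.713 = 95.2; c'Δl = 3.60; W sinα = 13.2
Slice 4: Δl = 2.3/cos16.3° = 2.396 m; N'_4 = 175·cos16.3° − 8·2.396 = 148.8; c'Δl = 5.03; W sinα = 49.1
Slice 5: Δl = 2.8/cos28.9° = 3.198 m; N'_5 = 175·cos28.9° − 25·3.198 = 73.2; c'Δl = 6.72; W sinα = 84.6
Slice 6: Δl = 2.5/cos43.8° = 3.464 m; N'_6 = 65·cos43.8° − 6·3.464 = 26.1; c'Δl = 7.27; W sinα = 45.0
Σc'Δl = 32.2 kN/m; ΣN' = 419.9 kN/m; ΣW sinα = 180.0 kN/m
Resisting = 32.2 + 419.9·tan35.0° = 32.2 + 294.0 = 326.2 kN/m
FS = 326.2 / 180.0 = 1.813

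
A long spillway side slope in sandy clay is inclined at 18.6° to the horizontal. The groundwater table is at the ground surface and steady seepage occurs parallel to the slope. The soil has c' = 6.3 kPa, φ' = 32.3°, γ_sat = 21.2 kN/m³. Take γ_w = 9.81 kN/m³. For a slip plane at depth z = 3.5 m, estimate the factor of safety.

With seepage parallel to the slope and the water table at the surface, the effective normal stress on the slip plane uses the buoyant unit weight γ' = γ_sat − γ_w while the driving shear stress uses γ_sat:
FS = [c' + γ' z cos²β tanφ'] / [γ_sat z sinβ cosβ]
γ' = 21.2 − 9.81 = 11.39 kN/m³
Numerator = 6.3 + 11.39·3.5·cos²18.6°·tan32.3° = 6.3 + 11.39·3.5·0.8983·0.6322 = 28.938 kPa
Denominator = 21.2·3.5·sin18.6°·cos18.6° = 21.2·3.5·0.3190·0.9478 = 22.431 kPa
FS = 28.938 / 22.431 = 1.290

FS = 1.29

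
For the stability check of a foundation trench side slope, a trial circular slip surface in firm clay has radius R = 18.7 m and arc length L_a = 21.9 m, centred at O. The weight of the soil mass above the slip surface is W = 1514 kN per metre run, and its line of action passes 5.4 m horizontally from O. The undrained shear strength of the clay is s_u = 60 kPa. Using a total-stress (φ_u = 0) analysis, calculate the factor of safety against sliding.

FS = 3.01

Taking moments about the centre O, the resisting moment is provided by the undrained shear strength acting along the arc:
M_R = s_u·L_a·R = 60·21.90·18.7 = 24571.8 kN·m/m
M_D = W·d = 1514·5.4 = 8175.6 kN·m/m
FS = M_R / M_D = 24571.8 / 8175.6 = 3.006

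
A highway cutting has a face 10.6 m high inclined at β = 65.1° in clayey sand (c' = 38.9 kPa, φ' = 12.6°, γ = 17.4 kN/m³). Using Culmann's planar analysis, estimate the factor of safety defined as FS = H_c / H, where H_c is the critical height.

FS = 1.91

H_c = (4c'/γ) · sinβ cosφ' / [1 − cos(β − φ')]
    = (4·38.9/17.4) · sin65.1°·cos12.6° / [1 − cos52.5°]
    = 8.943 · 0.8852 / 0.3912 = 20.23 m
FS = H_c / H = 20.23 / 10.6 = 1.909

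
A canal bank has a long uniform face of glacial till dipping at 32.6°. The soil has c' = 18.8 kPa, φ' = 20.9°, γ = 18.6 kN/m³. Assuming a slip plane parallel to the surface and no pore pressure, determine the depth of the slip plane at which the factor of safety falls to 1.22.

Setting FS = 1.22 in FS = [c' + γz cos²β tanφ'] / [γz sinβ cosβ] and solving for z:
z = c' / [γ cosβ (FS·sinβ − cosβ·tanφ')]
  = 18.8 / [18.6·cos32.6°·(1.22·sin32.6° − cos32.6°·tan20.9°)]
  = 18.8 / [18.6·0.8425·(1.22·0.5388 − 0.8425·0.3819)]
  = 18.8 / 5.2587 = 3.575 m

z = 3.58 m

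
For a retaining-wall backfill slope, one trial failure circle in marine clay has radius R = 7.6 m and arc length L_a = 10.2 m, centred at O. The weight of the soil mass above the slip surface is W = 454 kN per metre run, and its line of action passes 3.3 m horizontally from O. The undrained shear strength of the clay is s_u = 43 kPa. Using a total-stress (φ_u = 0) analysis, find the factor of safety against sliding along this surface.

FS = 2.22

Taking moments about the centre O, the resisting moment is provided by the undrained shear strength acting along the arc:
M_R = s_u·L_a·R = 43·10.20·7.6 = 3333.4 kN·m/m
M_D = W·d = 454·3.3 = 1498.2 kN·m/m
FS = M_R / M_D = 3333.4 / 1498.2 = 2.225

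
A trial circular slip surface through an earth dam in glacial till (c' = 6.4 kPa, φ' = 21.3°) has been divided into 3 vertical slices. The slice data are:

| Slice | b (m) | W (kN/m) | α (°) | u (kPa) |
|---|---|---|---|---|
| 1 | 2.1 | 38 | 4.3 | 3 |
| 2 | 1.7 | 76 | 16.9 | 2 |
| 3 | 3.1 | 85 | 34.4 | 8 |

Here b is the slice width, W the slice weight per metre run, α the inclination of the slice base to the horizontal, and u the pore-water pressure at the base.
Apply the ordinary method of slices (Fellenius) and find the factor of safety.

Ordinary method of slices: FS = Σ[c'·Δl_i + (W_i cosα_i − u_i·Δl_i)·tanφ'] / Σ W_i sinα_i, with Δl_i = b_i / cosα_i.
Slice 1: Δl = 2.1/cos4.3° = 2.106 m; N'_1 = 38·cos4.3° − 3·2.106 = 31.6; c'Δl = 13.48; W sinα = 2.8
Slice 2: Δl = 1.7/cos16.9° = 1.777 m; N'_2 = 76·cos16.9° − 2·1.777 = 69.2; c'Δl = 11.37; W sinα = 22.1
Slice 3: Δl = 3.1/cos34.4° = 3.757 m; N'_3 = 85·cos34.4° − 8·3.757 = 40.1; c'Δl = 24.05; W sinα = 48.0
Σc'Δl = 48.9 kN/m; ΣN' = 140.8 kN/m; ΣW sinα = 73.0 kN/m
Resisting = 48.9 + 140.8·tan21.3° = 48.9 + 54.9 = 103.8 kN/m
FS = 103.8 / 73.0 = 1.423

FS = 1.42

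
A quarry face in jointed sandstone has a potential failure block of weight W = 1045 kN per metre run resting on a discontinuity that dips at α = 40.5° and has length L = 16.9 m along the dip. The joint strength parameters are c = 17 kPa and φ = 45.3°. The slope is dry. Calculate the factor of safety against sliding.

Resolving the block weight along and normal to the plane and applying the Mohr–Coulomb strength on the joint:
N' = W cosα = 1045·cos40.5° = 794.6 kN/m
Driving force T = W sinα = 1045·sin40.5° = 678.7 kN/m
Resisting force R = c·L + N'·tanφ = 17·16.9 + 794.6·tan45.3° = 287.3 + 803.0 = 1090.3 kN/m
FS = R / T = 1090.3 / 678.7 = 1.607

FS = 1.61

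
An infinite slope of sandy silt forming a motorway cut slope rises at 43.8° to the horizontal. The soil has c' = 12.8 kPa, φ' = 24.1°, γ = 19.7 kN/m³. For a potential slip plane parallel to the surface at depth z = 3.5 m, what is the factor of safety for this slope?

FS = 0.84

For an infinite slope with a slip plane parallel to the surface (no pore pressure): FS = [c' + γz cos²β tanφ'] / [γz sinβ cosβ].
γz = 19.7·3.5 = 68.95 kN/m²
Numerator = 12.8 + 68.95·cos²43.8°·tan24.1° = 12.8 + 68.95·0.5209·0.4473 = 28.867 kPa
Denominator = 68.95·sin43.8°·cos43.8° = 68.95·0.6921·0.7218 = 34.445 kPa
FS = 28.867 / 34.445 = 0.838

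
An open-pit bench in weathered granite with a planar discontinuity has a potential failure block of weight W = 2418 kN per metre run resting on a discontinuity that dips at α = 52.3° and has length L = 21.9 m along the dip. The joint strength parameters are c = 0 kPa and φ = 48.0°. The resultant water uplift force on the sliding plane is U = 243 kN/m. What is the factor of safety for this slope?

Resolving the block weight along and normal to the plane and applying the Mohr–Coulomb strength on the joint:
N' = W cosα − U = 2418·cos52.3° − 243 = 1235.7 kN/m
Driving force T = W sinα = 2418·sin52.3° = 1913.2 kN/m
Resisting force R = c·L + N'·tanφ = 0·21.9 + 1235.7·tan48.0° = 0.0 + 1372.4 = 1372.4 kN/m
FS = R / T = 1372.4 / 1913.2 = 0.717

FS = 0.72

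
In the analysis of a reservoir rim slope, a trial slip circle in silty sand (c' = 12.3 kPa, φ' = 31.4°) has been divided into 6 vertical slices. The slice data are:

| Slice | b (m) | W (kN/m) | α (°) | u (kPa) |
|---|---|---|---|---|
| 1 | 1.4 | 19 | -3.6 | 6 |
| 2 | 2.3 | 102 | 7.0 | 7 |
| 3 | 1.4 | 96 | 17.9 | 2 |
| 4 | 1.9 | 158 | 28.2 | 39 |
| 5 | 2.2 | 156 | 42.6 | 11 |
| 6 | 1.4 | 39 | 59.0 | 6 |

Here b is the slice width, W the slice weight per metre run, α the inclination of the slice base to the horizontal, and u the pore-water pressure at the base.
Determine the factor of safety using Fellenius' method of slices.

FS = 1.41

Ordinary method of slices: FS = Σ[c'·Δl_i + (W_i cosα_i − u_i·Δl_i)·tanφ'] / Σ W_i sinα_i, with Δl_i = b_i / cosα_i.
Slice 1: Δl = 1.4/cos(-3.6°) = 1.403 m; N'_1 = 19·cos(-3.6°) − 6·1.403 = 10.5; c'Δl = 17.25; W sinα = -1.2
Slice 2: Δl = 2.3/cos7.0° = 2.317 m; N'_2 = 102·cos7.0° − 7·2.317 = 85.0; c'Δl = 28.50; W sinα = 12.4
Slice 3: Δl = 1.4/cos17.9° = 1.471 m; N'_3 = 96·cos17.9° − 2·1.471 = 88.4; c'Δl = 18.10; W sinα = 29.5
Slice 4: Δl = 1.9/cos28.2° = 2.156 m; N'_4 = 158·cos28.2° − 39·2.156 = 55.2; c'Δl = 26.52; W sinα = 74.7
Slice 5: Δl = 2.2/cos42.6° = 2.989 m; N'_5 = 156·cos42.6° − 11·2.989 = 82.0; c'Δl = 36.76; W sinα = 105.6
Slice 6: Δl = 1.4/cos59.0° = 2.718 m; N'_6 = 39·cos59.0° − 6·2.718 = 3.8; c'Δl = 33.43; W sinα = 33.4
Σc'Δl = 160.6 kN/m; ΣN' = 324.9 kN/m; ΣW sinα = 254.4 kN/m
Resisting = 160.6 + 324.9·tan31.4° = 160.6 + 198.3 = 358.9 kN/m
FS = 358.9 / 254.4 = 1.410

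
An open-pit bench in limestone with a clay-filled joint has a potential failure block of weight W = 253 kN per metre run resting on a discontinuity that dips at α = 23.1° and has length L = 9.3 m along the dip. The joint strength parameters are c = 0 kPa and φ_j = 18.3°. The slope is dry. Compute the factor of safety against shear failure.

Resolving the block weight along and normal to the plane and applying the Mohr–Coulomb strength on the joint:
N' = W cosα = 253·cos23.1° = 232.7 kN/m
Driving force T = W sinα = 253·sin23.1° = 99.3 kN/m
Resisting force R = c·L + N'·tanφ_j = 0·9.3 + 232.7·tan18.3° = 0.0 + 77.0 = 77.0 kN/m
FS = R / T = 77.0 / 99.3 = 0.775

FS = 0.78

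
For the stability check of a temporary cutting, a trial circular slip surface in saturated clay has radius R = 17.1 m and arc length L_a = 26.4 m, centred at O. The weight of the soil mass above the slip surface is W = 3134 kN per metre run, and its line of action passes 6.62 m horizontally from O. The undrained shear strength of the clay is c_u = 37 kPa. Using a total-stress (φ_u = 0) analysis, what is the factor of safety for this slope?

FS = 0.81

Taking moments about the centre O, the resisting moment is provided by the undrained shear strength acting along the arc:
M_R = c_u·L_a·R = 37·26.40·17.1 = 16703.3 kN·m/m
M_D = W·d = 3134·6.62 = 20747.1 kN·m/m
FS = M_R / M_D = 16703.3 / 20747.1 = 0.805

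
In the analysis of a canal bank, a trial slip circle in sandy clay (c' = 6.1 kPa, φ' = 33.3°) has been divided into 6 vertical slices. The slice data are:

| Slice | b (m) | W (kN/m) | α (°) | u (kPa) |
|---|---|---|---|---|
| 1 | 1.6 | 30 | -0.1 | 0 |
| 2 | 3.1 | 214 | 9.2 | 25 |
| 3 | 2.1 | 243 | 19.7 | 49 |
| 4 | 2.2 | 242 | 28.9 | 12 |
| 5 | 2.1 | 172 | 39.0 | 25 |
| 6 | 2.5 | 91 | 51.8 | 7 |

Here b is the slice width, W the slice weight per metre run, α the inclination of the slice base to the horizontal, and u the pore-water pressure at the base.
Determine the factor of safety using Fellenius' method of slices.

Ordinary method of slices: FS = Σ[c'·Δl_i + (W_i cosα_i − u_i·Δl_i)·tanφ'] / Σ W_i sinα_i, with Δl_i = b_i / cosα_i.
Slice 1: Δl = 1.6/cos(-0.1°) = 1.600 m; N'_1 = 30·cos(-0.1°) − 0·1.600 = 30.0; c'Δl = 9.76; W sinα = -0.1
Slice 2: Δl = 3.1/cos9.2° = 3.140 m; N'_2 = 214·cos9.2° − 25·3.140 = 132.7; c'Δl = 19.16; W sinα = 34.2
Slice 3: Δl = 2.1/cos19.7° = 2.231 m; N'_3 = 243·cos19.7° − 49·2.231 = 119.5; c'Δl = 13.61; W sinα = 81.9
Slice 4: Δl = 2.2/cos28.9° = 2.513 m; N'_4 = 242·cos28.9° − 12·2.513 = 181.7; c'Δl = 15.33; W sinα = 117.0
Slice 5: Δl = 2.1/cos39.0° = 2.702 m; N'_5 = 172·cos39.0° − 25·2.702 = 66.1; c'Δl = 16.48; W sinα = 108.2
Slice 6: Δl = 2.5/cos51.8° = 4.043 m; N'_6 = 91·cos51.8° − 7·4.043 = 28.0; c'Δl = 24.66; W sinα = 71.5
Σc'Δl = 99.0 kN/m; ΣN' = 558.0 kN/m; ΣW sinα = 412.8 kN/m
Resisting = 99.0 + 558.0·tan33.3° = 99.0 + 366.5 = 465.5 kN/m
FS = 465.5 / 412.8 = 1.128

FS = 1.13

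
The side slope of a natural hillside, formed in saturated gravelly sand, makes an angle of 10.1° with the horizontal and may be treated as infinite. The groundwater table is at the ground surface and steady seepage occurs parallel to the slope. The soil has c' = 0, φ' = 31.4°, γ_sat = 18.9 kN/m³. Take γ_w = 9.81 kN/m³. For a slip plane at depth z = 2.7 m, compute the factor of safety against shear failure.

With seepage parallel to the slope and the water table at the surface, the effective normal stress on the slip plane uses the buoyant unit weight γ' = γ_sat − γ_w while the driving shear stress uses γ_sat:
FS = [c' + γ' z cos²β tanφ'] / [γ_sat z sinβ cosβ]
(For c' = 0 this reduces to FS = (γ'/γ_sat)·tanφ'/tanβ.)
γ' = 18.9 − 9.81 = 9.09 kN/m³
Numerator = 0.0 + 9.09·2.7·cos²10.1°·tan31.4° = 0.0 + 9.09·2.7·0.9692·0.6104 = 14.520 kPa
Denominator = 18.9·2.7·sin10.1°·cos10.1° = 18.9·2.7·0.1754·0.9845 = 8.810 kPa
FS = 14.520 / 8.810 = 1.648

FS = 1.65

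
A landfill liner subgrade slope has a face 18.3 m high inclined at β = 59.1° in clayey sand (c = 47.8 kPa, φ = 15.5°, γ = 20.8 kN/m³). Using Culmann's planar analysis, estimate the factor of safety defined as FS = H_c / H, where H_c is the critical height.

H_c = (4c/γ) · sinβ cosφ / [1 − cos(β − φ)]
    = (4·47.8/20.8) · sin59.1°·cos15.5° / [1 − cos43.6°]
    = 9.192 · 0.8269 / 0.2758 = 27.56 m
FS = H_c / H = 27.56 / 18.3 = 1.506

FS = 1.51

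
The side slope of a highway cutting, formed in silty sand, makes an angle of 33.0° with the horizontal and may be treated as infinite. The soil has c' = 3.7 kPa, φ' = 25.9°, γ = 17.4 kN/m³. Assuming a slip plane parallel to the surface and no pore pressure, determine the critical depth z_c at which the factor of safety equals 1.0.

Setting FS = 1.00 in FS = [c' + γz cos²β tanφ'] / [γz sinβ cosβ] and solving for z:
z = c' / [γ cosβ (FS·sinβ − cosβ·tanφ')]
  = 3.7 / [17.4·cos33.0°·(1.00·sin33.0° − cos33.0°·tan25.9°)]
  = 3.7 / [17.4·0.8387·(1.00·0.5446 − 0.8387·0.4856)]
  = 3.7 / 2.0051 = 1.845 m

z_c = 1.85 m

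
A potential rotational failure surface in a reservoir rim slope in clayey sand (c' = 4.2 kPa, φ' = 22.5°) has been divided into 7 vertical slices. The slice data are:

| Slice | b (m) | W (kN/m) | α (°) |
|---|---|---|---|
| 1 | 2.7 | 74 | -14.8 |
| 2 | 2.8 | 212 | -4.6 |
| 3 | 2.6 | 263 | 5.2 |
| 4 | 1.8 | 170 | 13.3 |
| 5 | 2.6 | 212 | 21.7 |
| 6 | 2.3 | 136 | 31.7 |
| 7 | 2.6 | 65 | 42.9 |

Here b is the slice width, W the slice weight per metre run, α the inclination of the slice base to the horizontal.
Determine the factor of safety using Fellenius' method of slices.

FS = 2.37

Ordinary method of slices: FS = Σ[c'·Δl_i + (W_i cosα_i)·tanφ'] / Σ W_i sinα_i, with Δl_i = b_i / cosα_i.
Slice 1: Δl = 2.7/cos(-14.8°) = 2.793 m; N'_1 = 74·cos(-14.8°) = 71.5; c'Δl = 11.73; W sinα = -18.9
Slice 2: Δl = 2.8/cos(-4.6°) = 2.809 m; N'_2 = 212·cos(-4.6°) = 211.3; c'Δl = 11.80; W sinα = -17.0
Slice 3: Δl = 2.6/cos5.2° = 2.611 m; N'_3 = 263·cos5.2° = 261.9; c'Δl = 10.97; W sinα = 23.8
Slice 4: Δl = 1.8/cos13.3° = 1.850 m; N'_4 = 170·cos13.3° = 165.4; c'Δl = 7.77; W sinα = 39.1
Slice 5: Δl = 2.6/cos21.7° = 2.798 m; N'_5 = 212·cos21.7° = 197.0; c'Δl = 11.75; W sinα = 78.4
Slice 6: Δl = 2.3/cos31.7° = 2.703 m; N'_6 = 136·cos31.7° = 115.7; c'Δl = 11.35; W sinα = 71.5
Slice 7: Δl = 2.6/cos42.9° = 3.549 m; N'_7 = 65·cos42.9° = 47.6; c'Δl = 14.91; W sinα = 44.2
Σc'Δl = 80.3 kN/m; ΣN' = 1070.5 kN/m; ΣW sinα = 221.1 kN/m
Resisting = 80.3 + 1070.5·tan22.5° = 80.3 + 443.4 = 523.7 kN/m
FS = 523.7 / 221.1 = 2.368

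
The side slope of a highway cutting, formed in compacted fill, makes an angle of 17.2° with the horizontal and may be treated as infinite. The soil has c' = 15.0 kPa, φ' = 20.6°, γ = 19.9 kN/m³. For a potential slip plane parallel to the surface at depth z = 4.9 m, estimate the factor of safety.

For an infinite slope with a slip plane parallel to the surface (no pore pressure): FS = [c' + γz cos²β tanφ'] / [γz sinβ cosβ].
γz = 19.9·4.9 = 97.51 kN/m²
Numerator = 15.0 + 97.51·cos²17.2°·tan20.6° = 15.0 + 97.51·0.9126·0.3759 = 48.447 kPa
Denominator = 97.51·sin17.2°·cos17.2° = 97.51·0.2957·0.9553 = 27.545 kPa
FS = 48.447 / 27.545 = 1.759

FS = 1.76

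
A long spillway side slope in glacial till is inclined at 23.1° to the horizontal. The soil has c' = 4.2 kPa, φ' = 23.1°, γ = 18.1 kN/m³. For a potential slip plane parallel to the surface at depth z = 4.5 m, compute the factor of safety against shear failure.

For an infinite slope with a slip plane parallel to the surface (no pore pressure): FS = [c' + γz cos²β tanφ'] / [γz sinβ cosβ].
γz = 18.1·4.5 = 81.45 kN/m²
Numerator = 4.2 + 81.45·cos²23.1°·tan23.1° = 4.2 + 81.45·0.8461·0.4265 = 33.594 kPa
Denominator = 81.45·sin23.1°·cos23.1° = 81.45·0.3923·0.9198 = 29.394 kPa
FS = 33.594 / 29.394 = 1.143

FS = 1.14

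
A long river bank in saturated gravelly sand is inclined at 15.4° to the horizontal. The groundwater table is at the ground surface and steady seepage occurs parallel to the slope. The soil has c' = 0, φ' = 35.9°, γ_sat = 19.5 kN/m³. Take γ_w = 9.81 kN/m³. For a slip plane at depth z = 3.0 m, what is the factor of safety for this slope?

FS = 1.31

With seepage parallel to the slope and the water table at the surface, the effective normal stress on the slip plane uses the buoyant unit weight γ' = γ_sat − γ_w while the driving shear stress uses γ_sat:
FS = [c' + γ' z cos²β tanφ'] / [γ_sat z sinβ cosβ]
(For c' = 0 this reduces to FS = (γ'/γ_sat)·tanφ'/tanβ.)
γ' = 19.5 − 9.81 = 9.69 kN/m³
Numerator = 0.0 + 9.69·3.0·cos²15.4°·tan35.9° = 0.0 + 9.69·3.0·0.9295·0.7239 = 19.559 kPa
Denominator = 19.5·3.0·sin15.4°·cos15.4° = 19.5·3.0·0.2656·0.9641 = 14.977 kPa
FS = 19.559 / 14.977 = 1.306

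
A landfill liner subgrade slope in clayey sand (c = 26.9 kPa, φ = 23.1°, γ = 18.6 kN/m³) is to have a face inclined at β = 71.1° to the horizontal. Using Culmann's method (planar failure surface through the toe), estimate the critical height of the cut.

Culmann's analysis gives the critical failure plane at α_cr = (β + φ)/2 = (71.1 + 23.1)/2 = 47.1°, and the critical height
H_c = (4c/γ) · sinβ cosφ / [1 − cos(β − φ)]
    = (4·26.9/18.6) · sin71.1°·cos23.1° / [1 − cos(48.0°)]
    = 5.785 · 0.9461·0.9198 / [1 − 0.6691]
    = 5.785 · 0.8702 / 0.3309
    = 15.22 m

H_c = 15.22 m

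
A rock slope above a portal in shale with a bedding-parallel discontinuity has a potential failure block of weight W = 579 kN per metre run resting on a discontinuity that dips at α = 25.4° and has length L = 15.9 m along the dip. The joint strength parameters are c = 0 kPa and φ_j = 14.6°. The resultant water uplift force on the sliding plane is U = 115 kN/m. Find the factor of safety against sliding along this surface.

FS = 0.43

Resolving the block weight along and normal to the plane and applying the Mohr–Coulomb strength on the joint:
N' = W cosα − U = 579·cos25.4° − 115 = 408.0 kN/m
Driving force T = W sinα = 579·sin25.4° = 248.4 kN/m
Resisting force R = c·L + N'·tanφ_j = 0·15.9 + 408.0·tan14.6° = 0.0 + 106.3 = 106.3 kN/m
FS = R / T = 106.3 / 248.4 = 0.428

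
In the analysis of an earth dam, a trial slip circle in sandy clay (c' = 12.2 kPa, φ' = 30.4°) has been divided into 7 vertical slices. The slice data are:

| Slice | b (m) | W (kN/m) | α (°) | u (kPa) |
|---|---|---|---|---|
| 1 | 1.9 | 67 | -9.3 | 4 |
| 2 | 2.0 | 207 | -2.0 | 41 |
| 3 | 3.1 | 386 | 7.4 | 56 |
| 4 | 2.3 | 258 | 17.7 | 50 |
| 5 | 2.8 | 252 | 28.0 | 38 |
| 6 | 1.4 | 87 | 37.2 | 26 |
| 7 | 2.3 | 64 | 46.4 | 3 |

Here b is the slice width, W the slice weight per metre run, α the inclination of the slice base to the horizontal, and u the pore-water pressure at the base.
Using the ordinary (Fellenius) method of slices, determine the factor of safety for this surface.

Ordinary method of slices: FS = Σ[c'·Δl_i + (W_i cosα_i − u_i·Δl_i)·tanφ'] / Σ W_i sinα_i, with Δl_i = b_i / cosα_i.
Slice 1: Δl = 1.9/cos(-9.3°) = 1.925 m; N'_1 = 67·cos(-9.3°) − 4·1.925 = 58.4; c'Δl = 23.49; W sinα = -10.8
Slice 2: Δl = 2.0/cos(-2.0°) = 2.001 m; N'_2 = 207·cos(-2.0°) − 41·2.001 = 124.8; c'Δl = 24.41; W sinα = -7.2
Slice 3: Δl = 3.1/cos7.4° = 3.126 m; N'_3 = 386·cos7.4° − 56·3.126 = 207.7; c'Δl = 38.14; W sinα = 49.7
Slice 4: Δl = 2.3/cos17.7° = 2.414 m; N'_4 = 258·cos17.7° − 50·2.414 = 125.1; c'Δl = 29.45; W sinα = 78.4
Slice 5: Δl = 2.8/cos28.0° = 3.171 m; N'_5 = 252·cos28.0° − 38·3.171 = 102.0; c'Δl = 38.69; W sinα = 118.3
Slice 6: Δl = 1.4/cos37.2° = 1.758 m; N'_6 = 87·cos37.2° − 26·1.758 = 23.6; c'Δl = 21.44; W sinα = 52.6
Slice 7: Δl = 2.3/cos46.4° = 3.335 m; N'_7 = 64·cos46.4° − 3·3.335 = 34.1; c'Δl = 40.69; W sinα = 46.3
Σc'Δl = 216.3 kN/m; ΣN' = 675.8 kN/m; ΣW sinα = 327.4 kN/m
Resisting = 216.3 + 675.8·tan30.4° = 216.3 + 396.5 = 612.8 kN/m
FS = 612.8 / 327.4 = 1.872

FS = 1.87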